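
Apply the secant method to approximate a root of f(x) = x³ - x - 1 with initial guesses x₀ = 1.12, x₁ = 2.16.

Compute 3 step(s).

f(x) = x³ - x - 1
x₀ = 1.12, x₁ = 2.16

Secant formula: x_{n+1} = x_n - f(x_n)(x_n - x_{n-1})/(f(x_n) - f(x_{n-1}))

Iteration 1:
  f(1.120000) = -0.715072
  f(2.160000) = 6.917696
  x_2 = 2.160000 - 6.917696×(2.160000 - 1.120000)/(6.917696 - (-0.715072))
       = 1.217432
Iteration 2:
  f(2.160000) = 6.917696
  f(1.217432) = -0.413027
  x_3 = 1.217432 - (-0.413027)×(1.217432 - 2.160000)/(-0.413027 - 6.917696)
       = 1.270538
Iteration 3:
  f(1.217432) = -0.413027
  f(1.270538) = -0.219551
  x_4 = 1.270538 - (-0.219551)×(1.270538 - 1.217432)/(-0.219551 - (-0.413027))
       = 1.330801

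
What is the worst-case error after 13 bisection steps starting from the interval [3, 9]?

Bisection error bound: |error| ≤ (b-a)/2^n
|error| ≤ (9 - 3)/2^13 = 6/2^13
|error| ≤ 0.0007324219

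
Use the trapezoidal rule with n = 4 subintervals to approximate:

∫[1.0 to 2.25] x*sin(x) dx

f(x) = x*sin(x)
a = 1.0, b = 2.25, n = 4
h = (b - a)/n = 0.312500

Trapezoidal rule: (h/2)[f(x₀) + 2f(x₁) + 2f(x₂) + ... + f(xₙ)]

x_0 = 1.0000, f(x_0) = 0.841471, coefficient = 1
x_1 = 1.3125, f(x_1) = 1.268960, coefficient = 2
x_2 = 1.6250, f(x_2) = 1.622613, coefficient = 2
x_3 = 1.9375, f(x_3) = 1.808684, coefficient = 2
x_4 = 2.2500, f(x_4) = 1.750665, coefficient = 1

I ≈ (0.312500/2) × 11.992650 = 1.873852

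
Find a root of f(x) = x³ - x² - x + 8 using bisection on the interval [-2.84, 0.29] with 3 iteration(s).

f(x) = x³ - x² - x + 8
Initial interval: [-2.84, 0.29]

Iteration 1:
  c_1 = (-2.840000 + 0.290000)/2 = -1.275000
  f(c_1) = f(-1.275000) = 5.576703
  f(a) × f(c) < 0, new interval: [-2.840000, -1.275000]
Iteration 2:
  c_2 = (-2.840000 + (-1.275000))/2 = -2.057500
  f(c_2) = f(-2.057500) = -2.885834
  f(a) × f(c) ≥ 0, new interval: [-2.057500, -1.275000]
Iteration 3:
  c_3 = (-2.057500 + (-1.275000))/2 = -1.666250
  f(c_3) = f(-1.666250) = 2.263703
  f(a) × f(c) < 0, new interval: [-2.057500, -1.666250]

After 3 iteration(s), the approximation is c_3 = -1.666250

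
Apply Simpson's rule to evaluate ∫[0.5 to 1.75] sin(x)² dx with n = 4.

f(x) = sin(x)²
a = 0.5, b = 1.75, n = 4
h = (b - a)/n = 0.312500

Simpson's rule: (h/3)[f(x₀) + 4f(x₁) + 2f(x₂) + ... + f(xₙ)]

x_0 = 0.5000, f(x_0) = 0.229849, coefficient = 1
x_1 = 0.8125, f(x_1) = 0.527089, coefficient = 4
x_2 = 1.1250, f(x_2) = 0.814087, coefficient = 2
x_3 = 1.4375, f(x_3) = 0.982337, coefficient = 4
x_4 = 1.7500, f(x_4) = 0.968228, coefficient = 1

I ≈ (0.312500/3) × 8.863953 = 0.923328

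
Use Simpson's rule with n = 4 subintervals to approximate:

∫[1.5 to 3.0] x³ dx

f(x) = x³
a = 1.5, b = 3.0, n = 4
h = (b - a)/n = 0.375000

Simpson's rule: (h/3)[f(x₀) + 4f(x₁) + 2f(x₂) + ... + f(xₙ)]

x_0 = 1.5000, f(x_0) = 3.375000, coefficient = 1
x_1 = 1.8750, f(x_1) = 6.591797, coefficient = 4
x_2 = 2.2500, f(x_2) = 11.390625, coefficient = 2
x_3 = 2.6250, f(x_3) = 18.087891, coefficient = 4
x_4 = 3.0000, f(x_4) = 27.000000, coefficient = 1

I ≈ (0.375000/3) × 151.875000 = 18.984375
Exact value: 18.984375
Error: 0.000000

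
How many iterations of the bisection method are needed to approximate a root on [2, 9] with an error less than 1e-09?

We need (b-a)/2^n ≤ 1e-09
(9 - 2)/2^n ≤ 1e-09
7/2^n ≤ 1e-09
2^n ≥ 7000000000
n ≥ log₂(7000000000) = 32.70
n ≥ 33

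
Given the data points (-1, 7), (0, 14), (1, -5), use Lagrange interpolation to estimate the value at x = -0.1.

Lagrange interpolation formula:
P(x) = Σ yᵢ × Lᵢ(x)
where Lᵢ(x) = Π_{j≠i} (x - xⱼ)/(xᵢ - xⱼ)

L_0(-0.1) = (-0.1 - 0)/(-1 - 0) × (-0.1 - 1)/(-1 - 1) = 0.055000
L_1(-0.1) = (-0.1 - (-1))/(0 - (-1)) × (-0.1 - 1)/(0 - 1) = 0.990000
L_2(-0.1) = (-0.1 - (-1))/(1 - (-1)) × (-0.1 - 0)/(1 - 0) = -0.045000

P(-0.1) = 7×L_0(-0.1) + 14×L_1(-0.1) + (-5)×L_2(-0.1)
P(-0.1) = 14.470000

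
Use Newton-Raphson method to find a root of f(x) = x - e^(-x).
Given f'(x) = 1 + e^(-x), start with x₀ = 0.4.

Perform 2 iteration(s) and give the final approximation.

f(x) = x - e^(-x)
f'(x) = 1 + e^(-x)
x₀ = 0.4

Newton-Raphson formula: x_{n+1} = x_n - f(x_n)/f'(x_n)

Iteration 1:
  f(0.400000) = -0.270320
  f'(0.400000) = 1.670320
  x_1 = 0.400000 - (-0.270320)/1.670320 = 0.561837
Iteration 2:
  f(0.561837) = -0.008323
  f'(0.561837) = 1.570161
  x_2 = 0.561837 - (-0.008323)/1.570161 = 0.567138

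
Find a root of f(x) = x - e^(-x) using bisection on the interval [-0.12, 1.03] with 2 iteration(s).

f(x) = x - e^(-x)
Initial interval: [-0.12, 1.03]

Iteration 1:
  c_1 = (-0.120000 + 1.030000)/2 = 0.455000
  f(c_1) = f(0.455000) = -0.179448
  f(a) × f(c) ≥ 0, new interval: [0.455000, 1.030000]
Iteration 2:
  c_2 = (0.455000 + 1.030000)/2 = 0.742500
  f(c_2) = f(0.742500) = 0.266577
  f(a) × f(c) < 0, new interval: [0.455000, 0.742500]

After 2 iteration(s), the approximation is c_2 = 0.742500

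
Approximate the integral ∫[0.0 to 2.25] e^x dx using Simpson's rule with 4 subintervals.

f(x) = e^x
a = 0.0, b = 2.25, n = 4
h = (b - a)/n = 0.562500

Simpson's rule: (h/3)[f(x₀) + 4f(x₁) + 2f(x₂) + ... + f(xₙ)]

x_0 = 0.0000, f(x_0) = 1.000000, coefficient = 1
x_1 = 0.5625, f(x_1) = 1.755055, coefficient = 4
x_2 = 1.1250, f(x_2) = 3.080217, coefficient = 2
x_3 = 1.6875, f(x_3) = 5.405949, coefficient = 4
x_4 = 2.2500, f(x_4) = 9.487736, coefficient = 1

I ≈ (0.562500/3) × 45.292184 = 8.492284
Exact value: 8.487736
Error: 0.004549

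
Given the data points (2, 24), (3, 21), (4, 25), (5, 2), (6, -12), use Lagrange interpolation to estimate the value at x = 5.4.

Lagrange interpolation formula:
P(x) = Σ yᵢ × Lᵢ(x)
where Lᵢ(x) = Π_{j≠i} (x - xⱼ)/(xᵢ - xⱼ)

L_0(5.4) = (5.4 - 3)/(2 - 3) × (5.4 - 4)/(2 - 4) × (5.4 - 5)/(2 - 5) × (5.4 - 6)/(2 - 6) = -0.033600
L_1(5.4) = (5.4 - 2)/(3 - 2) × (5.4 - 4)/(3 - 4) × (5.4 - 5)/(3 - 5) × (5.4 - 6)/(3 - 6) = 0.190400
L_2(5.4) = (5.4 - 2)/(4 - 2) × (5.4 - 3)/(4 - 3) × (5.4 - 5)/(4 - 5) × (5.4 - 6)/(4 - 6) = -0.489600
L_3(5.4) = (5.4 - 2)/(5 - 2) × (5.4 - 3)/(5 - 3) × (5.4 - 4)/(5 - 4) × (5.4 - 6)/(5 - 6) = 1.142400
L_4(5.4) = (5.4 - 2)/(6 - 2) × (5.4 - 3)/(6 - 3) × (5.4 - 4)/(6 - 4) × (5.4 - 5)/(6 - 5) = 0.190400

P(5.4) = 24×L_0(5.4) + 21×L_1(5.4) + 25×L_2(5.4) + 2×L_3(5.4) + (-12)×L_4(5.4)
P(5.4) = -9.048000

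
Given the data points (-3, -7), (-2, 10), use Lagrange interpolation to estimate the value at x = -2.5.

Lagrange interpolation formula:
P(x) = Σ yᵢ × Lᵢ(x)
where Lᵢ(x) = Π_{j≠i} (x - xⱼ)/(xᵢ - xⱼ)

L_0(-2.5) = (-2.5 - (-2))/(-3 - (-2)) = 0.500000
L_1(-2.5) = (-2.5 - (-3))/(-2 - (-3)) = 0.500000

P(-2.5) = (-7)×L_0(-2.5) + 10×L_1(-2.5)
P(-2.5) = 1.500000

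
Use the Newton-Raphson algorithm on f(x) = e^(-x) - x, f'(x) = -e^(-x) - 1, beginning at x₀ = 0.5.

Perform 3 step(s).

f(x) = e^(-x) - x
f'(x) = -e^(-x) - 1
x₀ = 0.5

Newton-Raphson formula: x_{n+1} = x_n - f(x_n)/f'(x_n)

Iteration 1:
  f(0.500000) = 0.106531
  f'(0.500000) = -1.606531
  x_1 = 0.500000 - 0.106531/(-1.606531) = 0.566311
Iteration 2:
  f(0.566311) = 0.001305
  f'(0.566311) = -1.567616
  x_2 = 0.566311 - 0.001305/(-1.567616) = 0.567143
Iteration 3:
  f(0.567143) = 0.000000
  f'(0.567143) = -1.567143
  x_3 = 0.567143 - 0.000000/(-1.567143) = 0.567143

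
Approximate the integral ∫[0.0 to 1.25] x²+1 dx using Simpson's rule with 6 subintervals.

f(x) = x²+1
a = 0.0, b = 1.25, n = 6
h = (b - a)/n = 0.208333

Simpson's rule: (h/3)[f(x₀) + 4f(x₁) + 2f(x₂) + ... + f(xₙ)]

x_0 = 0.0000, f(x_0) = 1.000000, coefficient = 1
x_1 = 0.2083, f(x_1) = 1.043403, coefficient = 4
x_2 = 0.4167, f(x_2) = 1.173611, coefficient = 2
x_3 = 0.6250, f(x_3) = 1.390625, coefficient = 4
x_4 = 0.8333, f(x_4) = 1.694444, coefficient = 2
x_5 = 1.0417, f(x_5) = 2.085069, coefficient = 4
x_6 = 1.2500, f(x_6) = 2.562500, coefficient = 1

I ≈ (0.208333/3) × 27.375000 = 1.901042
Exact value: 1.901042
Error: 0.000000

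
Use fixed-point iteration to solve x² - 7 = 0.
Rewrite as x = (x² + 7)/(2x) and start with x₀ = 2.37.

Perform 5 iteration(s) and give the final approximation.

Equation: x² - 7 = 0
Fixed-point form: x = (x² + 7)/(2x)
x₀ = 2.37

x_1 = g(2.370000) = 2.661793
x_2 = g(2.661793) = 2.645800
x_3 = g(2.645800) = 2.645751
x_4 = g(2.645751) = 2.645751
x_5 = g(2.645751) = 2.645751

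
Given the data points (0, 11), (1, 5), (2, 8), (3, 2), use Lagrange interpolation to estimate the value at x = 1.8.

Lagrange interpolation formula:
P(x) = Σ yᵢ × Lᵢ(x)
where Lᵢ(x) = Π_{j≠i} (x - xⱼ)/(xᵢ - xⱼ)

L_0(1.8) = (1.8 - 1)/(0 - 1) × (1.8 - 2)/(0 - 2) × (1.8 - 3)/(0 - 3) = -0.032000
L_1(1.8) = (1.8 - 0)/(1 - 0) × (1.8 - 2)/(1 - 2) × (1.8 - 3)/(1 - 3) = 0.216000
L_2(1.8) = (1.8 - 0)/(2 - 0) × (1.8 - 1)/(2 - 1) × (1.8 - 3)/(2 - 3) = 0.864000
L_3(1.8) = (1.8 - 0)/(3 - 0) × (1.8 - 1)/(3 - 1) × (1.8 - 2)/(3 - 2) = -0.048000

P(1.8) = 11×L_0(1.8) + 5×L_1(1.8) + 8×L_2(1.8) + 2×L_3(1.8)
P(1.8) = 7.544000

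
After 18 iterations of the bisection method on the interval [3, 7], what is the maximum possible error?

Bisection error bound: |error| ≤ (b-a)/2^n
|error| ≤ (7 - 3)/2^18 = 4/2^18
|error| ≤ 0.0000152588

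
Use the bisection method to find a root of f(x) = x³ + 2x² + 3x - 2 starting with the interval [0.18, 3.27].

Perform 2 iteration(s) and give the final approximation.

f(x) = x³ + 2x² + 3x - 2
Initial interval: [0.18, 3.27]

Iteration 1:
  c_1 = (0.180000 + 3.270000)/2 = 1.725000
  f(c_1) = f(1.725000) = 14.259203
  f(a) × f(c) < 0, new interval: [0.180000, 1.725000]
Iteration 2:
  c_2 = (0.180000 + 1.725000)/2 = 0.952500
  f(c_2) = f(0.952500) = 3.536174
  f(a) × f(c) < 0, new interval: [0.180000, 0.952500]

After 2 iteration(s), the approximation is c_2 = 0.952500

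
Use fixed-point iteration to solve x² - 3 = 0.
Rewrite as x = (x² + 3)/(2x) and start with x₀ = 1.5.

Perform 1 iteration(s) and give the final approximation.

Equation: x² - 3 = 0
Fixed-point form: x = (x² + 3)/(2x)
x₀ = 1.5

x_1 = g(1.500000) = 1.750000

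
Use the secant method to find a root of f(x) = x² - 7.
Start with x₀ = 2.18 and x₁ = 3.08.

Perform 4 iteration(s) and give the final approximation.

f(x) = x² - 7
x₀ = 2.18, x₁ = 3.08

Secant formula: x_{n+1} = x_n - f(x_n)(x_n - x_{n-1})/(f(x_n) - f(x_{n-1}))

Iteration 1:
  f(2.180000) = -2.247600
  f(3.080000) = 2.486400
  x_2 = 3.080000 - 2.486400×(3.080000 - 2.180000)/(2.486400 - (-2.247600))
       = 2.607300
Iteration 2:
  f(3.080000) = 2.486400
  f(2.607300) = -0.201985
  x_3 = 2.607300 - (-0.201985)×(2.607300 - 3.080000)/(-0.201985 - 2.486400)
       = 2.642815
Iteration 3:
  f(2.607300) = -0.201985
  f(2.642815) = -0.015527
  x_4 = 2.642815 - (-0.015527)×(2.642815 - 2.607300)/(-0.015527 - (-0.201985))
       = 2.645773
Iteration 4:
  f(2.642815) = -0.015527
  f(2.645773) = 0.000114
  x_5 = 2.645773 - 0.000114×(2.645773 - 2.642815)/(0.000114 - (-0.015527))
       = 2.645751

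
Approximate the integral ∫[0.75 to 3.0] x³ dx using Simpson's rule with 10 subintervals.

f(x) = x³
a = 0.75, b = 3.0, n = 10
h = (b - a)/n = 0.225000

Simpson's rule: (h/3)[f(x₀) + 4f(x₁) + 2f(x₂) + ... + f(xₙ)]

x_0 = 0.7500, f(x_0) = 0.421875, coefficient = 1
x_1 = 0.9750, f(x_1) = 0.926859, coefficient = 4
x_2 = 1.2000, f(x_2) = 1.728000, coefficient = 2
x_3 = 1.4250, f(x_3) = 2.893641, coefficient = 4
x_4 = 1.6500, f(x_4) = 4.492125, coefficient = 2
x_5 = 1.8750, f(x_5) = 6.591797, coefficient = 4
x_6 = 2.1000, f(x_6) = 9.261000, coefficient = 2
x_7 = 2.3250, f(x_7) = 12.568078, coefficient = 4
x_8 = 2.5500, f(x_8) = 16.581375, coefficient = 2
x_9 = 2.7750, f(x_9) = 21.369234, coefficient = 4
x_10 = 3.0000, f(x_10) = 27.000000, coefficient = 1

I ≈ (0.225000/3) × 268.945312 = 20.170898
Exact value: 20.170898
Error: 0.000000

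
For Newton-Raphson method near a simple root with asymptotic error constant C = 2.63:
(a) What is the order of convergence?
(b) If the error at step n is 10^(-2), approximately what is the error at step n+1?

(a) Newton-Raphson has quadratic (order 2) convergence near simple roots.
    This means |e_{n+1}| ≈ C|e_n|².

(b) With |e_n| = 10^(-2) and C = 2.63:
    |e_{n+1}| ≈ 2.63 × (10^(-2))² = 2.63 × 10^(-4)

(a) 2 (quadratic); (b) |e_{n+1}| ≈ 2.630e-04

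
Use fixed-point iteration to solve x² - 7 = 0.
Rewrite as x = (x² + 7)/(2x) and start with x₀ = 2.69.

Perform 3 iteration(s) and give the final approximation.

Equation: x² - 7 = 0
Fixed-point form: x = (x² + 7)/(2x)
x₀ = 2.69

x_1 = g(2.690000) = 2.646115
x_2 = g(2.646115) = 2.645751
x_3 = g(2.645751) = 2.645751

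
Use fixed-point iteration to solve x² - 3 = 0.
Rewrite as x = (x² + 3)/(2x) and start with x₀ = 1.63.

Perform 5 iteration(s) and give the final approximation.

Equation: x² - 3 = 0
Fixed-point form: x = (x² + 3)/(2x)
x₀ = 1.63

x_1 = g(1.630000) = 1.735245
x_2 = g(1.735245) = 1.732054
x_3 = g(1.732054) = 1.732051
x_4 = g(1.732051) = 1.732051
x_5 = g(1.732051) = 1.732051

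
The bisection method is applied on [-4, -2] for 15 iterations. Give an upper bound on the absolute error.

Bisection error bound: |error| ≤ (b-a)/2^n
|error| ≤ (-2 - (-4))/2^15 = 2/2^15
|error| ≤ 0.0000610352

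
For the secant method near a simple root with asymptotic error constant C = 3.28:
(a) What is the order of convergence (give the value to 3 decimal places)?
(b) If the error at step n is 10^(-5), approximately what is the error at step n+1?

(a) Secant method has superlinear convergence with order φ = (1+√5)/2 ≈ 1.618.
    This means |e_{n+1}| ≈ C|e_n|^1.618.

(b) With |e_n| = 10^(-5) and C = 3.28:
    |e_{n+1}| ≈ 3.28 × (10^(-5))^1.618 = 3.28 × 10^(-8.09)

(a) ≈ 1.618 (golden ratio); (b) |e_{n+1}| ≈ 2.665e-08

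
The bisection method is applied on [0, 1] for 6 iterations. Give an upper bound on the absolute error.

Bisection error bound: |error| ≤ (b-a)/2^n
|error| ≤ (1 - 0)/2^6 = 1/2^6
|error| ≤ 0.0156250000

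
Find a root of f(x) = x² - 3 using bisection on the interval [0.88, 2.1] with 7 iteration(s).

f(x) = x² - 3
Initial interval: [0.88, 2.1]

Iteration 1:
  c_1 = (0.880000 + 2.100000)/2 = 1.490000
  f(c_1) = f(1.490000) = -0.779900
  f(a) × f(c) ≥ 0, new interval: [1.490000, 2.100000]
Iteration 2:
  c_2 = (1.490000 + 2.100000)/2 = 1.795000
  f(c_2) = f(1.795000) = 0.222025
  f(a) × f(c) < 0, new interval: [1.490000, 1.795000]
Iteration 3:
  c_3 = (1.490000 + 1.795000)/2 = 1.642500
  f(c_3) = f(1.642500) = -0.302194
  f(a) × f(c) ≥ 0, new interval: [1.642500, 1.795000]
Iteration 4:
  c_4 = (1.642500 + 1.795000)/2 = 1.718750
  f(c_4) = f(1.718750) = -0.045898
  f(a) × f(c) ≥ 0, new interval: [1.718750, 1.795000]
Iteration 5:
  c_5 = (1.718750 + 1.795000)/2 = 1.756875
  f(c_5) = f(1.756875) = 0.086610
  f(a) × f(c) < 0, new interval: [1.718750, 1.756875]
Iteration 6:
  c_6 = (1.718750 + 1.756875)/2 = 1.737812
  f(c_6) = f(1.737812) = 0.019992
  f(a) × f(c) < 0, new interval: [1.718750, 1.737812]
Iteration 7:
  c_7 = (1.718750 + 1.737812)/2 = 1.728281
  f(c_7) = f(1.728281) = -0.013044
  f(a) × f(c) ≥ 0, new interval: [1.728281, 1.737812]

After 7 iteration(s), the approximation is c_7 = 1.728281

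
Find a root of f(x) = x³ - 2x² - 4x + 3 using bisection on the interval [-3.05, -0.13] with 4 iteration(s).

f(x) = x³ - 2x² - 4x + 3
Initial interval: [-3.05, -0.13]

Iteration 1:
  c_1 = (-3.050000 + (-0.130000))/2 = -1.590000
  f(c_1) = f(-1.590000) = 0.284121
  f(a) × f(c) < 0, new interval: [-3.050000, -1.590000]
Iteration 2:
  c_2 = (-3.050000 + (-1.590000))/2 = -2.320000
  f(c_2) = f(-2.320000) = -10.971968
  f(a) × f(c) ≥ 0, new interval: [-2.320000, -1.590000]
Iteration 3:
  c_3 = (-2.320000 + (-1.590000))/2 = -1.955000
  f(c_3) = f(-1.955000) = -4.296109
  f(a) × f(c) ≥ 0, new interval: [-1.955000, -1.590000]
Iteration 4:
  c_4 = (-1.955000 + (-1.590000))/2 = -1.772500
  f(c_4) = f(-1.772500) = -1.762275
  f(a) × f(c) ≥ 0, new interval: [-1.772500, -1.590000]

After 4 iteration(s), the approximation is c_4 = -1.772500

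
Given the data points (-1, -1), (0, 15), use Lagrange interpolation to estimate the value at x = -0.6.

Lagrange interpolation formula:
P(x) = Σ yᵢ × Lᵢ(x)
where Lᵢ(x) = Π_{j≠i} (x - xⱼ)/(xᵢ - xⱼ)

L_0(-0.6) = (-0.6 - 0)/(-1 - 0) = 0.600000
L_1(-0.6) = (-0.6 - (-1))/(0 - (-1)) = 0.400000

P(-0.6) = (-1)×L_0(-0.6) + 15×L_1(-0.6)
P(-0.6) = 5.400000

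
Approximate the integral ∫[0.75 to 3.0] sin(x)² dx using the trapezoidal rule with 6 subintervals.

f(x) = sin(x)²
a = 0.75, b = 3.0, n = 6
h = (b - a)/n = 0.375000

Trapezoidal rule: (h/2)[f(x₀) + 2f(x₁) + 2f(x₂) + ... + f(xₙ)]

x_0 = 0.7500, f(x_0) = 0.464631, coefficient = 1
x_1 = 1.1250, f(x_1) = 0.814087, coefficient = 2
x_2 = 1.5000, f(x_2) = 0.994996, coefficient = 2
x_3 = 1.8750, f(x_3) = 0.910280, coefficient = 2
x_4 = 2.2500, f(x_4) = 0.605398, coefficient = 2
x_5 = 2.6250, f(x_5) = 0.243957, coefficient = 2
x_6 = 3.0000, f(x_6) = 0.019915, coefficient = 1

I ≈ (0.375000/2) × 7.621982 = 1.429122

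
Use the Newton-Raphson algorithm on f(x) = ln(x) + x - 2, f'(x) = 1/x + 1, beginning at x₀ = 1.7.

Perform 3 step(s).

f(x) = ln(x) + x - 2
f'(x) = 1/x + 1
x₀ = 1.7

Newton-Raphson formula: x_{n+1} = x_n - f(x_n)/f'(x_n)

Iteration 1:
  f(1.700000) = 0.230628
  f'(1.700000) = 1.588235
  x_1 = 1.700000 - 0.230628/1.588235 = 1.554790
Iteration 2:
  f(1.554790) = -0.003870
  f'(1.554790) = 1.643174
  x_2 = 1.554790 - (-0.003870)/1.643174 = 1.557145
Iteration 3:
  f(1.557145) = -0.000001
  f'(1.557145) = 1.642201
  x_3 = 1.557145 - (-0.000001)/1.642201 = 1.557146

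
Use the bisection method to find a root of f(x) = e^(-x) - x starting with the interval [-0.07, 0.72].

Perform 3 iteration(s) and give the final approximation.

f(x) = e^(-x) - x
Initial interval: [-0.07, 0.72]

Iteration 1:
  c_1 = (-0.070000 + 0.720000)/2 = 0.325000
  f(c_1) = f(0.325000) = 0.397527
  f(a) × f(c) ≥ 0, new interval: [0.325000, 0.720000]
Iteration 2:
  c_2 = (0.325000 + 0.720000)/2 = 0.522500
  f(c_2) = f(0.522500) = 0.070536
  f(a) × f(c) ≥ 0, new interval: [0.522500, 0.720000]
Iteration 3:
  c_3 = (0.522500 + 0.720000)/2 = 0.621250
  f(c_3) = f(0.621250) = -0.083978
  f(a) × f(c) < 0, new interval: [0.522500, 0.621250]

After 3 iteration(s), the approximation is c_3 = 0.621250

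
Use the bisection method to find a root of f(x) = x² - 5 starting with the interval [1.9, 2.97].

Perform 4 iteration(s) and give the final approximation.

f(x) = x² - 5
Initial interval: [1.9, 2.97]

Iteration 1:
  c_1 = (1.900000 + 2.970000)/2 = 2.435000
  f(c_1) = f(2.435000) = 0.929225
  f(a) × f(c) < 0, new interval: [1.900000, 2.435000]
Iteration 2:
  c_2 = (1.900000 + 2.435000)/2 = 2.167500
  f(c_2) = f(2.167500) = -0.301944
  f(a) × f(c) ≥ 0, new interval: [2.167500, 2.435000]
Iteration 3:
  c_3 = (2.167500 + 2.435000)/2 = 2.301250
  f(c_3) = f(2.301250) = 0.295752
  f(a) × f(c) < 0, new interval: [2.167500, 2.301250]
Iteration 4:
  c_4 = (2.167500 + 2.301250)/2 = 2.234375
  f(c_4) = f(2.234375) = -0.007568
  f(a) × f(c) ≥ 0, new interval: [2.234375, 2.301250]

After 4 iteration(s), the approximation is c_4 = 2.234375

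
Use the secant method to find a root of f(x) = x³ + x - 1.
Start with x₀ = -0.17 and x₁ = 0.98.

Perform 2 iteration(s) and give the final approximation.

f(x) = x³ + x - 1
x₀ = -0.17, x₁ = 0.98

Secant formula: x_{n+1} = x_n - f(x_n)(x_n - x_{n-1})/(f(x_n) - f(x_{n-1}))

Iteration 1:
  f(-0.170000) = -1.174913
  f(0.980000) = 0.921192
  x_2 = 0.980000 - 0.921192×(0.980000 - (-0.170000))/(0.921192 - (-1.174913))
       = 0.474600
Iteration 2:
  f(0.980000) = 0.921192
  f(0.474600) = -0.418498
  x_3 = 0.474600 - (-0.418498)×(0.474600 - 0.980000)/(-0.418498 - 0.921192)
       = 0.632479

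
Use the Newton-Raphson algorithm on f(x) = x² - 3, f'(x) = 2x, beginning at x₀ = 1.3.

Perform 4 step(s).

f(x) = x² - 3
f'(x) = 2x
x₀ = 1.3

Newton-Raphson formula: x_{n+1} = x_n - f(x_n)/f'(x_n)

Iteration 1:
  f(1.300000) = -1.310000
  f'(1.300000) = 2.600000
  x_1 = 1.300000 - (-1.310000)/2.600000 = 1.803846
Iteration 2:
  f(1.803846) = 0.253861
  f'(1.803846) = 3.607692
  x_2 = 1.803846 - 0.253861/3.607692 = 1.733480
Iteration 3:
  f(1.733480) = 0.004951
  f'(1.733480) = 3.466959
  x_3 = 1.733480 - 0.004951/3.466959 = 1.732051
Iteration 4:
  f(1.732051) = 0.000002
  f'(1.732051) = 3.464103
  x_4 = 1.732051 - 0.000002/3.464103 = 1.732051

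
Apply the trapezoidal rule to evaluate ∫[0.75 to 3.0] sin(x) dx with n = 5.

f(x) = sin(x)
a = 0.75, b = 3.0, n = 5
h = (b - a)/n = 0.450000

Trapezoidal rule: (h/2)[f(x₀) + 2f(x₁) + 2f(x₂) + ... + f(xₙ)]

x_0 = 0.7500, f(x_0) = 0.681639, coefficient = 1
x_1 = 1.2000, f(x_1) = 0.932039, coefficient = 2
x_2 = 1.6500, f(x_2) = 0.996865, coefficient = 2
x_3 = 2.1000, f(x_3) = 0.863209, coefficient = 2
x_4 = 2.5500, f(x_4) = 0.557684, coefficient = 2
x_5 = 3.0000, f(x_5) = 0.141120, coefficient = 1

I ≈ (0.450000/2) × 7.522353 = 1.692529
Exact value: 1.721681
Error: 0.029152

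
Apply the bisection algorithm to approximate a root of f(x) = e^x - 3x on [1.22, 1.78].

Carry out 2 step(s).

f(x) = e^x - 3x
Initial interval: [1.22, 1.78]

Iteration 1:
  c_1 = (1.220000 + 1.780000)/2 = 1.500000
  f(c_1) = f(1.500000) = -0.018311
  f(a) × f(c) ≥ 0, new interval: [1.500000, 1.780000]
Iteration 2:
  c_2 = (1.500000 + 1.780000)/2 = 1.640000
  f(c_2) = f(1.640000) = 0.235170
  f(a) × f(c) < 0, new interval: [1.500000, 1.640000]

After 2 iteration(s), the approximation is c_2 = 1.640000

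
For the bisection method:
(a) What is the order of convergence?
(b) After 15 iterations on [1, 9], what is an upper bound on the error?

(a) Bisection has linear (order 1) convergence; the error is halved each step.

(b) Error bound = (b-a)/2^n = (9 - 1)/2^{15}
    = 8/2^{15}

(a) 1 (linear); (b) error ≤ 2.44e-04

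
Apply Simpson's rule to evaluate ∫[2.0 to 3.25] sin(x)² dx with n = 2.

f(x) = sin(x)²
a = 2.0, b = 3.25, n = 2
h = (b - a)/n = 0.625000

Simpson's rule: (h/3)[f(x₀) + 4f(x₁) + 2f(x₂) + ... + f(xₙ)]

x_0 = 2.0000, f(x_0) = 0.826822, coefficient = 1
x_1 = 2.6250, f(x_1) = 0.243957, coefficient = 4
x_2 = 3.2500, f(x_2) = 0.011706, coefficient = 1

I ≈ (0.625000/3) × 1.814357 = 0.377991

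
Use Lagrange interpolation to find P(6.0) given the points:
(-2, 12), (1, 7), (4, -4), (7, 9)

Lagrange interpolation formula:
P(x) = Σ yᵢ × Lᵢ(x)
where Lᵢ(x) = Π_{j≠i} (x - xⱼ)/(xᵢ - xⱼ)

L_0(6.0) = (6.0 - 1)/(-2 - 1) × (6.0 - 4)/(-2 - 4) × (6.0 - 7)/(-2 - 7) = 0.061728
L_1(6.0) = (6.0 - (-2))/(1 - (-2)) × (6.0 - 4)/(1 - 4) × (6.0 - 7)/(1 - 7) = -0.296296
L_2(6.0) = (6.0 - (-2))/(4 - (-2)) × (6.0 - 1)/(4 - 1) × (6.0 - 7)/(4 - 7) = 0.740741
L_3(6.0) = (6.0 - (-2))/(7 - (-2)) × (6.0 - 1)/(7 - 1) × (6.0 - 4)/(7 - 4) = 0.493827

P(6.0) = 12×L_0(6.0) + 7×L_1(6.0) + (-4)×L_2(6.0) + 9×L_3(6.0)
P(6.0) = 0.148148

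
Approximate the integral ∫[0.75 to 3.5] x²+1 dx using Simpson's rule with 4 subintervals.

f(x) = x²+1
a = 0.75, b = 3.5, n = 4
h = (b - a)/n = 0.687500

Simpson's rule: (h/3)[f(x₀) + 4f(x₁) + 2f(x₂) + ... + f(xₙ)]

x_0 = 0.7500, f(x_0) = 1.562500, coefficient = 1
x_1 = 1.4375, f(x_1) = 3.066406, coefficient = 4
x_2 = 2.1250, f(x_2) = 5.515625, coefficient = 2
x_3 = 2.8125, f(x_3) = 8.910156, coefficient = 4
x_4 = 3.5000, f(x_4) = 13.250000, coefficient = 1

I ≈ (0.687500/3) × 73.750000 = 16.901042
Exact value: 16.901042
Error: 0.000000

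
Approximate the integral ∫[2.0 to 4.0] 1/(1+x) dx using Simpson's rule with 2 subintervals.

f(x) = 1/(1+x)
a = 2.0, b = 4.0, n = 2
h = (b - a)/n = 1.000000

Simpson's rule: (h/3)[f(x₀) + 4f(x₁) + 2f(x₂) + ... + f(xₙ)]

x_0 = 2.0000, f(x_0) = 0.333333, coefficient = 1
x_1 = 3.0000, f(x_1) = 0.250000, coefficient = 4
x_2 = 4.0000, f(x_2) = 0.200000, coefficient = 1

I ≈ (1.000000/3) × 1.533333 = 0.511111
Exact value: 0.510826
Error: 0.000285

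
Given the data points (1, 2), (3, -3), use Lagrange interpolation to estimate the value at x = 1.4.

Lagrange interpolation formula:
P(x) = Σ yᵢ × Lᵢ(x)
where Lᵢ(x) = Π_{j≠i} (x - xⱼ)/(xᵢ - xⱼ)

L_0(1.4) = (1.4 - 3)/(1 - 3) = 0.800000
L_1(1.4) = (1.4 - 1)/(3 - 1) = 0.200000

P(1.4) = 2×L_0(1.4) + (-3)×L_1(1.4)
P(1.4) = 1.000000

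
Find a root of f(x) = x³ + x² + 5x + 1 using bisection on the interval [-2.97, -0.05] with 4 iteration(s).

f(x) = x³ + x² + 5x + 1
Initial interval: [-2.97, -0.05]

Iteration 1:
  c_1 = (-2.970000 + (-0.050000))/2 = -1.510000
  f(c_1) = f(-1.510000) = -7.712851
  f(a) × f(c) ≥ 0, new interval: [-1.510000, -0.050000]
Iteration 2:
  c_2 = (-1.510000 + (-0.050000))/2 = -0.780000
  f(c_2) = f(-0.780000) = -2.766152
  f(a) × f(c) ≥ 0, new interval: [-0.780000, -0.050000]
Iteration 3:
  c_3 = (-0.780000 + (-0.050000))/2 = -0.415000
  f(c_3) = f(-0.415000) = -0.974248
  f(a) × f(c) ≥ 0, new interval: [-0.415000, -0.050000]
Iteration 4:
  c_4 = (-0.415000 + (-0.050000))/2 = -0.232500
  f(c_4) = f(-0.232500) = -0.121012
  f(a) × f(c) ≥ 0, new interval: [-0.232500, -0.050000]

After 4 iteration(s), the approximation is c_4 = -0.232500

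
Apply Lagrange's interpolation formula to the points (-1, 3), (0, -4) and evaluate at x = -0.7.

Lagrange interpolation formula:
P(x) = Σ yᵢ × Lᵢ(x)
where Lᵢ(x) = Π_{j≠i} (x - xⱼ)/(xᵢ - xⱼ)

L_0(-0.7) = (-0.7 - 0)/(-1 - 0) = 0.700000
L_1(-0.7) = (-0.7 - (-1))/(0 - (-1)) = 0.300000

P(-0.7) = 3×L_0(-0.7) + (-4)×L_1(-0.7)
P(-0.7) = 0.900000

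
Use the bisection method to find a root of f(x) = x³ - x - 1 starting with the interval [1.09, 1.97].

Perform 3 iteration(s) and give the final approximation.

f(x) = x³ - x - 1
Initial interval: [1.09, 1.97]

Iteration 1:
  c_1 = (1.090000 + 1.970000)/2 = 1.530000
  f(c_1) = f(1.530000) = 1.051577
  f(a) × f(c) < 0, new interval: [1.090000, 1.530000]
Iteration 2:
  c_2 = (1.090000 + 1.530000)/2 = 1.310000
  f(c_2) = f(1.310000) = -0.061909
  f(a) × f(c) ≥ 0, new interval: [1.310000, 1.530000]
Iteration 3:
  c_3 = (1.310000 + 1.530000)/2 = 1.420000
  f(c_3) = f(1.420000) = 0.443288
  f(a) × f(c) < 0, new interval: [1.310000, 1.420000]

After 3 iteration(s), the approximation is c_3 = 1.420000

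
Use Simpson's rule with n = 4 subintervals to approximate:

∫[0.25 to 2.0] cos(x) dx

f(x) = cos(x)
a = 0.25, b = 2.0, n = 4
h = (b - a)/n = 0.437500

Simpson's rule: (h/3)[f(x₀) + 4f(x₁) + 2f(x₂) + ... + f(xₙ)]

x_0 = 0.2500, f(x_0) = 0.968912, coefficient = 1
x_1 = 0.6875, f(x_1) = 0.772835, coefficient = 4
x_2 = 1.1250, f(x_2) = 0.431177, coefficient = 2
x_3 = 1.5625, f(x_3) = 0.008296, coefficient = 4
x_4 = 2.0000, f(x_4) = -0.416147, coefficient = 1

I ≈ (0.437500/3) × 4.539643 = 0.662031
Exact value: 0.661893
Error: 0.000138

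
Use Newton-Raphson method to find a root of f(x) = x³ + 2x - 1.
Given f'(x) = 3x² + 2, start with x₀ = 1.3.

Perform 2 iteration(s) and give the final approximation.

f(x) = x³ + 2x - 1
f'(x) = 3x² + 2
x₀ = 1.3

Newton-Raphson formula: x_{n+1} = x_n - f(x_n)/f'(x_n)

Iteration 1:
  f(1.300000) = 3.797000
  f'(1.300000) = 7.070000
  x_1 = 1.300000 - 3.797000/7.070000 = 0.762942
Iteration 2:
  f(0.762942) = 0.969978
  f'(0.762942) = 3.746242
  x_2 = 0.762942 - 0.969978/3.746242 = 0.504022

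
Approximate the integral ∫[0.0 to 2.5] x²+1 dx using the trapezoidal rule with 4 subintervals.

f(x) = x²+1
a = 0.0, b = 2.5, n = 4
h = (b - a)/n = 0.625000

Trapezoidal rule: (h/2)[f(x₀) + 2f(x₁) + 2f(x₂) + ... + f(xₙ)]

x_0 = 0.0000, f(x_0) = 1.000000, coefficient = 1
x_1 = 0.6250, f(x_1) = 1.390625, coefficient = 2
x_2 = 1.2500, f(x_2) = 2.562500, coefficient = 2
x_3 = 1.8750, f(x_3) = 4.515625, coefficient = 2
x_4 = 2.5000, f(x_4) = 7.250000, coefficient = 1

I ≈ (0.625000/2) × 25.187500 = 7.871094
Exact value: 7.708333
Error: 0.162760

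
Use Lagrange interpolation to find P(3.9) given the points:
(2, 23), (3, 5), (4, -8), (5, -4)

Lagrange interpolation formula:
P(x) = Σ yᵢ × Lᵢ(x)
where Lᵢ(x) = Π_{j≠i} (x - xⱼ)/(xᵢ - xⱼ)

L_0(3.9) = (3.9 - 3)/(2 - 3) × (3.9 - 4)/(2 - 4) × (3.9 - 5)/(2 - 5) = -0.016500
L_1(3.9) = (3.9 - 2)/(3 - 2) × (3.9 - 4)/(3 - 4) × (3.9 - 5)/(3 - 5) = 0.104500
L_2(3.9) = (3.9 - 2)/(4 - 2) × (3.9 - 3)/(4 - 3) × (3.9 - 5)/(4 - 5) = 0.940500
L_3(3.9) = (3.9 - 2)/(5 - 2) × (3.9 - 3)/(5 - 3) × (3.9 - 4)/(5 - 4) = -0.028500

P(3.9) = 23×L_0(3.9) + 5×L_1(3.9) + (-8)×L_2(3.9) + (-4)×L_3(3.9)
P(3.9) = -7.267000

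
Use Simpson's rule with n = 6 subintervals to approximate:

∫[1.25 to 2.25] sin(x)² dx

f(x) = sin(x)²
a = 1.25, b = 2.25, n = 6
h = (b - a)/n = 0.166667

Simpson's rule: (h/3)[f(x₀) + 4f(x₁) + 2f(x₂) + ... + f(xₙ)]

x_0 = 1.2500, f(x_0) = 0.900572, coefficient = 1
x_1 = 1.4167, f(x_1) = 0.976432, coefficient = 4
x_2 = 1.5833, f(x_2) = 0.999843, coefficient = 2
x_3 = 1.7500, f(x_3) = 0.968228, coefficient = 4
x_4 = 1.9167, f(x_4) = 0.885068, coefficient = 2
x_5 = 2.0833, f(x_5) = 0.759518, coefficient = 4
x_6 = 2.2500, f(x_6) = 0.605398, coefficient = 1

I ≈ (0.166667/3) × 16.092503 = 0.894028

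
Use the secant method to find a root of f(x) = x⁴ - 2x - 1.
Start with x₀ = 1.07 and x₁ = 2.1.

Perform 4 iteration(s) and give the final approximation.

f(x) = x⁴ - 2x - 1
x₀ = 1.07, x₁ = 2.1

Secant formula: x_{n+1} = x_n - f(x_n)(x_n - x_{n-1})/(f(x_n) - f(x_{n-1}))

Iteration 1:
  f(1.070000) = -1.829204
  f(2.100000) = 14.248100
  x_2 = 2.100000 - 14.248100×(2.100000 - 1.070000)/(14.248100 - (-1.829204))
       = 1.187189
Iteration 2:
  f(2.100000) = 14.248100
  f(1.187189) = -1.387921
  x_3 = 1.187189 - (-1.387921)×(1.187189 - 2.100000)/(-1.387921 - 14.248100)
       = 1.268214
Iteration 3:
  f(1.187189) = -1.387921
  f(1.268214) = -0.949585
  x_4 = 1.268214 - (-0.949585)×(1.268214 - 1.187189)/(-0.949585 - (-1.387921))
       = 1.443742
Iteration 4:
  f(1.268214) = -0.949585
  f(1.443742) = 0.457202
  x_5 = 1.443742 - 0.457202×(1.443742 - 1.268214)/(0.457202 - (-0.949585))
       = 1.386696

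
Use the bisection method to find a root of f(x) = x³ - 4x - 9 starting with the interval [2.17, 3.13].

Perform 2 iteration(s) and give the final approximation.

f(x) = x³ - 4x - 9
Initial interval: [2.17, 3.13]

Iteration 1:
  c_1 = (2.170000 + 3.130000)/2 = 2.650000
  f(c_1) = f(2.650000) = -0.990375
  f(a) × f(c) ≥ 0, new interval: [2.650000, 3.130000]
Iteration 2:
  c_2 = (2.650000 + 3.130000)/2 = 2.890000
  f(c_2) = f(2.890000) = 3.577569
  f(a) × f(c) < 0, new interval: [2.650000, 2.890000]

After 2 iteration(s), the approximation is c_2 = 2.890000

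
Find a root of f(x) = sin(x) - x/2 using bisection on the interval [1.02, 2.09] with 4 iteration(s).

f(x) = sin(x) - x/2
Initial interval: [1.02, 2.09]

Iteration 1:
  c_1 = (1.020000 + 2.090000)/2 = 1.555000
  f(c_1) = f(1.555000) = 0.222375
  f(a) × f(c) ≥ 0, new interval: [1.555000, 2.090000]
Iteration 2:
  c_2 = (1.555000 + 2.090000)/2 = 1.822500
  f(c_2) = f(1.822500) = 0.057240
  f(a) × f(c) ≥ 0, new interval: [1.822500, 2.090000]
Iteration 3:
  c_3 = (1.822500 + 2.090000)/2 = 1.956250
  f(c_3) = f(1.956250) = -0.051497
  f(a) × f(c) < 0, new interval: [1.822500, 1.956250]
Iteration 4:
  c_4 = (1.822500 + 1.956250)/2 = 1.889375
  f(c_4) = f(1.889375) = 0.004994
  f(a) × f(c) ≥ 0, new interval: [1.889375, 1.956250]

After 4 iteration(s), the approximation is c_4 = 1.889375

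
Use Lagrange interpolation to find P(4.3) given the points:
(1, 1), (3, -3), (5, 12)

Lagrange interpolation formula:
P(x) = Σ yᵢ × Lᵢ(x)
where Lᵢ(x) = Π_{j≠i} (x - xⱼ)/(xᵢ - xⱼ)

L_0(4.3) = (4.3 - 3)/(1 - 3) × (4.3 - 5)/(1 - 5) = -0.113750
L_1(4.3) = (4.3 - 1)/(3 - 1) × (4.3 - 5)/(3 - 5) = 0.577500
L_2(4.3) = (4.3 - 1)/(5 - 1) × (4.3 - 3)/(5 - 3) = 0.536250

P(4.3) = 1×L_0(4.3) + (-3)×L_1(4.3) + 12×L_2(4.3)
P(4.3) = 4.588750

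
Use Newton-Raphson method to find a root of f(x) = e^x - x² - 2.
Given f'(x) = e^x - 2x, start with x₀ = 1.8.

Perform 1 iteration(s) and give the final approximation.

f(x) = e^x - x² - 2
f'(x) = e^x - 2x
x₀ = 1.8

Newton-Raphson formula: x_{n+1} = x_n - f(x_n)/f'(x_n)

Iteration 1:
  f(1.800000) = 0.809647
  f'(1.800000) = 2.449647
  x_1 = 1.800000 - 0.809647/2.449647 = 1.469484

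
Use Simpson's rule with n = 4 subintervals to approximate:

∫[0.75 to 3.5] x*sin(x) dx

f(x) = x*sin(x)
a = 0.75, b = 3.5, n = 4
h = (b - a)/n = 0.687500

Simpson's rule: (h/3)[f(x₀) + 4f(x₁) + 2f(x₂) + ... + f(xₙ)]

x_0 = 0.7500, f(x_0) = 0.511229, coefficient = 1
x_1 = 1.4375, f(x_1) = 1.424748, coefficient = 4
x_2 = 2.1250, f(x_2) = 1.806930, coefficient = 2
x_3 = 2.8125, f(x_3) = 0.908956, coefficient = 4
x_4 = 3.5000, f(x_4) = -1.227741, coefficient = 1

I ≈ (0.687500/3) × 12.232165 = 2.803205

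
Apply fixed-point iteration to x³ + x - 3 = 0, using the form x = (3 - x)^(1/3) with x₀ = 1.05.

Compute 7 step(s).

Equation: x³ + x - 3 = 0
Fixed-point form: x = (3 - x)^(1/3)
x₀ = 1.05

x_1 = g(1.050000) = 1.249333
x_2 = g(1.249333) = 1.205224
x_3 = g(1.205224) = 1.215262
x_4 = g(1.215262) = 1.212993
x_5 = g(1.212993) = 1.213507
x_6 = g(1.213507) = 1.213390
x_7 = g(1.213390) = 1.213417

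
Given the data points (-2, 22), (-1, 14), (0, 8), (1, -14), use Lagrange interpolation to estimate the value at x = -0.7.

Lagrange interpolation formula:
P(x) = Σ yᵢ × Lᵢ(x)
where Lᵢ(x) = Π_{j≠i} (x - xⱼ)/(xᵢ - xⱼ)

L_0(-0.7) = (-0.7 - (-1))/(-2 - (-1)) × (-0.7 - 0)/(-2 - 0) × (-0.7 - 1)/(-2 - 1) = -0.059500
L_1(-0.7) = (-0.7 - (-2))/(-1 - (-2)) × (-0.7 - 0)/(-1 - 0) × (-0.7 - 1)/(-1 - 1) = 0.773500
L_2(-0.7) = (-0.7 - (-2))/(0 - (-2)) × (-0.7 - (-1))/(0 - (-1)) × (-0.7 - 1)/(0 - 1) = 0.331500
L_3(-0.7) = (-0.7 - (-2))/(1 - (-2)) × (-0.7 - (-1))/(1 - (-1)) × (-0.7 - 0)/(1 - 0) = -0.045500

P(-0.7) = 22×L_0(-0.7) + 14×L_1(-0.7) + 8×L_2(-0.7) + (-14)×L_3(-0.7)
P(-0.7) = 12.809000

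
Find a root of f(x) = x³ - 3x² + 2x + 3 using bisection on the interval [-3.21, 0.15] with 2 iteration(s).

f(x) = x³ - 3x² + 2x + 3
Initial interval: [-3.21, 0.15]

Iteration 1:
  c_1 = (-3.210000 + 0.150000)/2 = -1.530000
  f(c_1) = f(-1.530000) = -10.664277
  f(a) × f(c) ≥ 0, new interval: [-1.530000, 0.150000]
Iteration 2:
  c_2 = (-1.530000 + 0.150000)/2 = -0.690000
  f(c_2) = f(-0.690000) = -0.136809
  f(a) × f(c) ≥ 0, new interval: [-0.690000, 0.150000]

After 2 iteration(s), the approximation is c_2 = -0.690000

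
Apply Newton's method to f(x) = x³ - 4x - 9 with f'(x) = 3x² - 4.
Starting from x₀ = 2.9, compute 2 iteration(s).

f(x) = x³ - 4x - 9
f'(x) = 3x² - 4
x₀ = 2.9

Newton-Raphson formula: x_{n+1} = x_n - f(x_n)/f'(x_n)

Iteration 1:
  f(2.900000) = 3.789000
  f'(2.900000) = 21.230000
  x_1 = 2.900000 - 3.789000/21.230000 = 2.721526
Iteration 2:
  f(2.721526) = 0.271435
  f'(2.721526) = 18.220114
  x_2 = 2.721526 - 0.271435/18.220114 = 2.706629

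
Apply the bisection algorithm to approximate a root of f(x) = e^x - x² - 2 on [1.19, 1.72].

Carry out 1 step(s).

f(x) = e^x - x² - 2
Initial interval: [1.19, 1.72]

Iteration 1:
  c_1 = (1.190000 + 1.720000)/2 = 1.455000
  f(c_1) = f(1.455000) = 0.167458
  f(a) × f(c) < 0, new interval: [1.190000, 1.455000]

After 1 iteration(s), the approximation is c_1 = 1.455000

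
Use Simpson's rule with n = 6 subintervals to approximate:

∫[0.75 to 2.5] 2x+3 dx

f(x) = 2x+3
a = 0.75, b = 2.5, n = 6
h = (b - a)/n = 0.291667

Simpson's rule: (h/3)[f(x₀) + 4f(x₁) + 2f(x₂) + ... + f(xₙ)]

x_0 = 0.7500, f(x_0) = 4.500000, coefficient = 1
x_1 = 1.0417, f(x_1) = 5.083333, coefficient = 4
x_2 = 1.3333, f(x_2) = 5.666667, coefficient = 2
x_3 = 1.6250, f(x_3) = 6.250000, coefficient = 4
x_4 = 1.9167, f(x_4) = 6.833333, coefficient = 2
x_5 = 2.2083, f(x_5) = 7.416667, coefficient = 4
x_6 = 2.5000, f(x_6) = 8.000000, coefficient = 1

I ≈ (0.291667/3) × 112.500000 = 10.937500
Exact value: 10.937500
Error: 0.000000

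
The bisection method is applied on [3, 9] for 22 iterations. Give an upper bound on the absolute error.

Bisection error bound: |error| ≤ (b-a)/2^n
|error| ≤ (9 - 3)/2^22 = 6/2^22
|error| ≤ 0.0000014305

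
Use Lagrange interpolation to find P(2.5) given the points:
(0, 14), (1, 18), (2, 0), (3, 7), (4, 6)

Lagrange interpolation formula:
P(x) = Σ yᵢ × Lᵢ(x)
where Lᵢ(x) = Π_{j≠i} (x - xⱼ)/(xᵢ - xⱼ)

L_0(2.5) = (2.5 - 1)/(0 - 1) × (2.5 - 2)/(0 - 2) × (2.5 - 3)/(0 - 3) × (2.5 - 4)/(0 - 4) = 0.023438
L_1(2.5) = (2.5 - 0)/(1 - 0) × (2.5 - 2)/(1 - 2) × (2.5 - 3)/(1 - 3) × (2.5 - 4)/(1 - 4) = -0.156250
L_2(2.5) = (2.5 - 0)/(2 - 0) × (2.5 - 1)/(2 - 1) × (2.5 - 3)/(2 - 3) × (2.5 - 4)/(2 - 4) = 0.703125
L_3(2.5) = (2.5 - 0)/(3 - 0) × (2.5 - 1)/(3 - 1) × (2.5 - 2)/(3 - 2) × (2.5 - 4)/(3 - 4) = 0.468750
L_4(2.5) = (2.5 - 0)/(4 - 0) × (2.5 - 1)/(4 - 1) × (2.5 - 2)/(4 - 2) × (2.5 - 3)/(4 - 3) = -0.039062

P(2.5) = 14×L_0(2.5) + 18×L_1(2.5) + 0×L_2(2.5) + 7×L_3(2.5) + 6×L_4(2.5)
P(2.5) = 0.562500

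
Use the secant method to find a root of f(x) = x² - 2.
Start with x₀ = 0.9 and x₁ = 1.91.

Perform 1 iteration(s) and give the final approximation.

f(x) = x² - 2
x₀ = 0.9, x₁ = 1.91

Secant formula: x_{n+1} = x_n - f(x_n)(x_n - x_{n-1})/(f(x_n) - f(x_{n-1}))

Iteration 1:
  f(0.900000) = -1.190000
  f(1.910000) = 1.648100
  x_2 = 1.910000 - 1.648100×(1.910000 - 0.900000)/(1.648100 - (-1.190000))
       = 1.323488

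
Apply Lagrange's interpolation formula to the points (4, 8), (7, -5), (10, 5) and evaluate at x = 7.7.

Lagrange interpolation formula:
P(x) = Σ yᵢ × Lᵢ(x)
where Lᵢ(x) = Π_{j≠i} (x - xⱼ)/(xᵢ - xⱼ)

L_0(7.7) = (7.7 - 7)/(4 - 7) × (7.7 - 10)/(4 - 10) = -0.089444
L_1(7.7) = (7.7 - 4)/(7 - 4) × (7.7 - 10)/(7 - 10) = 0.945556
L_2(7.7) = (7.7 - 4)/(10 - 4) × (7.7 - 7)/(10 - 7) = 0.143889

P(7.7) = 8×L_0(7.7) + (-5)×L_1(7.7) + 5×L_2(7.7)
P(7.7) = -4.723889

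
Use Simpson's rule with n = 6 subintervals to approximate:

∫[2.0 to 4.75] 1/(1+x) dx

f(x) = 1/(1+x)
a = 2.0, b = 4.75, n = 6
h = (b - a)/n = 0.458333

Simpson's rule: (h/3)[f(x₀) + 4f(x₁) + 2f(x₂) + ... + f(xₙ)]

x_0 = 2.0000, f(x_0) = 0.333333, coefficient = 1
x_1 = 2.4583, f(x_1) = 0.289157, coefficient = 4
x_2 = 2.9167, f(x_2) = 0.255319, coefficient = 2
x_3 = 3.3750, f(x_3) = 0.228571, coefficient = 4
x_4 = 3.8333, f(x_4) = 0.206897, coefficient = 2
x_5 = 4.2917, f(x_5) = 0.188976, coefficient = 4
x_6 = 4.7500, f(x_6) = 0.173913, coefficient = 1

I ≈ (0.458333/3) × 4.258496 = 0.650603
Exact value: 0.650588
Error: 0.000016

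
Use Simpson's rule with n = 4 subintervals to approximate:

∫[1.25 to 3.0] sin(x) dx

f(x) = sin(x)
a = 1.25, b = 3.0, n = 4
h = (b - a)/n = 0.437500

Simpson's rule: (h/3)[f(x₀) + 4f(x₁) + 2f(x₂) + ... + f(xₙ)]

x_0 = 1.2500, f(x_0) = 0.948985, coefficient = 1
x_1 = 1.6875, f(x_1) = 0.993198, coefficient = 4
x_2 = 2.1250, f(x_2) = 0.850320, coefficient = 2
x_3 = 2.5625, f(x_3) = 0.547265, coefficient = 4
x_4 = 3.0000, f(x_4) = 0.141120, coefficient = 1

I ≈ (0.437500/3) × 8.952595 = 1.305587
Exact value: 1.305315
Error: 0.000272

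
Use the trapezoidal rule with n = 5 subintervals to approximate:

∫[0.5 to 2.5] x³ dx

f(x) = x³
a = 0.5, b = 2.5, n = 5
h = (b - a)/n = 0.400000

Trapezoidal rule: (h/2)[f(x₀) + 2f(x₁) + 2f(x₂) + ... + f(xₙ)]

x_0 = 0.5000, f(x_0) = 0.125000, coefficient = 1
x_1 = 0.9000, f(x_1) = 0.729000, coefficient = 2
x_2 = 1.3000, f(x_2) = 2.197000, coefficient = 2
x_3 = 1.7000, f(x_3) = 4.913000, coefficient = 2
x_4 = 2.1000, f(x_4) = 9.261000, coefficient = 2
x_5 = 2.5000, f(x_5) = 15.625000, coefficient = 1

I ≈ (0.400000/2) × 49.950000 = 9.990000
Exact value: 9.750000
Error: 0.240000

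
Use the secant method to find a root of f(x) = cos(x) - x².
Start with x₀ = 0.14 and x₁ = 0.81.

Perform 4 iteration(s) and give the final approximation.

f(x) = cos(x) - x²
x₀ = 0.14, x₁ = 0.81

Secant formula: x_{n+1} = x_n - f(x_n)(x_n - x_{n-1})/(f(x_n) - f(x_{n-1}))

Iteration 1:
  f(0.140000) = 0.970616
  f(0.810000) = 0.033398
  x_2 = 0.810000 - 0.033398×(0.810000 - 0.140000)/(0.033398 - 0.970616)
       = 0.833876
Iteration 2:
  f(0.810000) = 0.033398
  f(0.833876) = -0.023339
  x_3 = 0.833876 - (-0.023339)×(0.833876 - 0.810000)/(-0.023339 - 0.033398)
       = 0.824055
Iteration 3:
  f(0.833876) = -0.023339
  f(0.824055) = 0.000185
  x_4 = 0.824055 - 0.000185×(0.824055 - 0.833876)/(0.000185 - (-0.023339))
       = 0.824132
Iteration 4:
  f(0.824055) = 0.000185
  f(0.824132) = 0.000001
  x_5 = 0.824132 - 0.000001×(0.824132 - 0.824055)/(0.000001 - 0.000185)
       = 0.824132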